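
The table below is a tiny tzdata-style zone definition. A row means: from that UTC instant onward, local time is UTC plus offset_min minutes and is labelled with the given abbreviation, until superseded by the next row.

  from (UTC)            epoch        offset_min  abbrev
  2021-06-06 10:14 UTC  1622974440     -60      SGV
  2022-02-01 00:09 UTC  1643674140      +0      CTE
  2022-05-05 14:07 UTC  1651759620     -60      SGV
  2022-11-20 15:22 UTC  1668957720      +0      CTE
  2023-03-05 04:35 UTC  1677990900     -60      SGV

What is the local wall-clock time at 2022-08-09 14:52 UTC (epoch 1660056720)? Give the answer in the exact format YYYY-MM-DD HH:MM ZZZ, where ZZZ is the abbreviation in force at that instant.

Query: 2022-08-09 14:52 UTC
Rule 3/5 (SGV, -01:00): 2022-05-05 14:07 UTC ≤ query < 2022-11-20 15:22 UTC
14·60 + 52 - 60 = 832 min
832 = 0·1440 + 832; 832 = 13·60 + 52 → 13:52, same day
→ 2022-08-09 13:52 SGV

2022-08-09 13:52 SGV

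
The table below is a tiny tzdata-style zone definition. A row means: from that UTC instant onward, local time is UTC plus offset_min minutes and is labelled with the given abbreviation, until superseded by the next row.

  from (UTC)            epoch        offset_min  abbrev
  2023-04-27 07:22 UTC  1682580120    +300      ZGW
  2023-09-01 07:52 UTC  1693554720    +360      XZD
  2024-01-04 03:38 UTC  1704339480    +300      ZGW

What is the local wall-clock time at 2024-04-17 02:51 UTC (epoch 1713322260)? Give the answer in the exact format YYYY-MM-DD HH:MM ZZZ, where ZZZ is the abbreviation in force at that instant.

2024-04-17 07:51 ZGW

Query: 2024-04-17 02:51 UTC
Rule 3/3 (ZGW, +05:00): 2024-01-04 03:38 UTC ≤ query < +∞
2·60 + 51 + 300 = 471 min
471 = 0·1440 + 471; 471 = 7·60 + 51 → 07:51, same day
→ 2024-04-17 07:51 ZGW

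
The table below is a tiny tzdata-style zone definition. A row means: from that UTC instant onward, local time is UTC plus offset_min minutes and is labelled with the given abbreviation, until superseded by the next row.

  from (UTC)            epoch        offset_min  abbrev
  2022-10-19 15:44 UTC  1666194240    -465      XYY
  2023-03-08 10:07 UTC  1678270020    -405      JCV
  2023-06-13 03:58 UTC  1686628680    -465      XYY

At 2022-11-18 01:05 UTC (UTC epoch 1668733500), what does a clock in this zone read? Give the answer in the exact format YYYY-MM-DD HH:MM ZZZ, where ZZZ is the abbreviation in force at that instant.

2022-11-17 17:20 XYY

Query: 2022-11-18 01:05 UTC
Rule 1/3 (XYY, -07:45): 2022-10-19 15:44 UTC ≤ query < 2023-03-08 10:07 UTC
1·60 + 5 - 465 = -400 min
-400 = -1·1440 + 1040; 1040 = 17·60 + 20 → 17:20, 2022-11-18 - 1 day = 2022-11-17
→ 2022-11-17 17:20 XYY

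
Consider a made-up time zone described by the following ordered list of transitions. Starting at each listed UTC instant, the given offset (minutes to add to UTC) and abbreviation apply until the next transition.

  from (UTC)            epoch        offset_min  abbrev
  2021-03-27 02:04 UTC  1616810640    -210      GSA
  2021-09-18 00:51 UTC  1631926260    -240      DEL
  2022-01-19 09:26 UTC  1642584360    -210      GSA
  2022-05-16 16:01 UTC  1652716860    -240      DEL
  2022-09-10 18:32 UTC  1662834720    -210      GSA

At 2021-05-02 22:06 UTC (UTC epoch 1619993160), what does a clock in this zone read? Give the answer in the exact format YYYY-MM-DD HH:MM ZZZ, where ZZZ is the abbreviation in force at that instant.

Query: 2021-05-02 22:06 UTC
Rule 1/5 (GSA, -03:30): 2021-03-27 02:04 UTC ≤ query < 2021-09-18 00:51 UTC
22·60 + 6 - 210 = 1116 min
1116 = 0·1440 + 1116; 1116 = 18·60 + 36 → 18:36, same day
→ 2021-05-02 18:36 GSA

2021-05-02 18:36 GSA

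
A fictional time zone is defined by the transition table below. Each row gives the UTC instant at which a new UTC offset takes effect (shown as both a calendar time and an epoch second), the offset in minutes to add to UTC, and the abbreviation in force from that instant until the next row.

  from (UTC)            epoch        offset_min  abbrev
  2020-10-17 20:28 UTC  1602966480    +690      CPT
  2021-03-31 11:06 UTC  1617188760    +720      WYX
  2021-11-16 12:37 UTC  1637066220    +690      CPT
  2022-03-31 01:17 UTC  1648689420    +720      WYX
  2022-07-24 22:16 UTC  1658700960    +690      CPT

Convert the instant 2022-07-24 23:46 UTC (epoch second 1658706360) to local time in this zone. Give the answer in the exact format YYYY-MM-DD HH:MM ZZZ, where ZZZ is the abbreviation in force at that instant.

Query: 2022-07-24 23:46 UTC
Rule 5/5 (CPT, +11:30): 2022-07-24 22:16 UTC ≤ query < +∞
23·60 + 46 + 690 = 2116 min
2116 = 1·1440 + 676; 676 = 11·60 + 16 → 11:16, 2022-07-24 + 1 day = 2022-07-25
→ 2022-07-25 11:16 CPT

2022-07-25 11:16 CPT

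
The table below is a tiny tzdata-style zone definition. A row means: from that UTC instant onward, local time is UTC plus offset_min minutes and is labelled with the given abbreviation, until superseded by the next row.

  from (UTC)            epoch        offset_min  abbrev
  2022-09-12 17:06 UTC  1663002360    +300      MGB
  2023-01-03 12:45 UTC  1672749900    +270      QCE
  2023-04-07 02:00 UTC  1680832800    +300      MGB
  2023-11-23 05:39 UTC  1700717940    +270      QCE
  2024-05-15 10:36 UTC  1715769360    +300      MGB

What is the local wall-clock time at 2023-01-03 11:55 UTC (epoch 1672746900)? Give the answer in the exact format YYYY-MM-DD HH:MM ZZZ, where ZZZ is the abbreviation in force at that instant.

Query: 2023-01-03 11:55 UTC
Rule 1/5 (MGB, +05:00): 2022-09-12 17:06 UTC ≤ query < 2023-01-03 12:45 UTC
11·60 + 55 + 300 = 1015 min
1015 = 0·1440 + 1015; 1015 = 16·60 + 55 → 16:55, same day
→ 2023-01-03 16:55 MGB

2023-01-03 16:55 MGB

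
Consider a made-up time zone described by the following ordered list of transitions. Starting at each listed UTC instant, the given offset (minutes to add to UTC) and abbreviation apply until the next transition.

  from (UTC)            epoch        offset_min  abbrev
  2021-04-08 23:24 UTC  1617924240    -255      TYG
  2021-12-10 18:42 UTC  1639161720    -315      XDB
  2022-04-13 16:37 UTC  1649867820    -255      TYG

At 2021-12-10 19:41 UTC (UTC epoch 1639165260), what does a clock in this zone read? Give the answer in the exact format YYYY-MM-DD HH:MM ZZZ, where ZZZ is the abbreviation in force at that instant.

2021-12-10 14:26 XDB

Query: 2021-12-10 19:41 UTC
Rule 2/3 (XDB, -05:15): 2021-12-10 18:42 UTC ≤ query < 2022-04-13 16:37 UTC
19·60 + 41 - 315 = 866 min
866 = 0·1440 + 866; 866 = 14·60 + 26 → 14:26, same day
→ 2021-12-10 14:26 XDB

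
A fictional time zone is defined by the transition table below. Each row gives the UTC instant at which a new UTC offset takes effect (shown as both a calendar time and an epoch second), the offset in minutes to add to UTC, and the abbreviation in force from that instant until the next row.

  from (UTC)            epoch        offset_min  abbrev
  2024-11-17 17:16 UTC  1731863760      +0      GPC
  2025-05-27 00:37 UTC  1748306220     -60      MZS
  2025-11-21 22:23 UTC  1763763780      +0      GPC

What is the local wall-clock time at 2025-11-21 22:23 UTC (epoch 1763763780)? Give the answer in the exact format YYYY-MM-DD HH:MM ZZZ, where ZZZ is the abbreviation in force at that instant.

Query: 2025-11-21 22:23 UTC
Rule 3/3 (GPC, +00:00): 2025-11-21 22:23 UTC ≤ query < +∞
22·60 + 23 + 0 = 1343 min
1343 = 0·1440 + 1343; 1343 = 22·60 + 23 → 22:23, same day
→ 2025-11-21 22:23 GPC

2025-11-21 22:23 GPC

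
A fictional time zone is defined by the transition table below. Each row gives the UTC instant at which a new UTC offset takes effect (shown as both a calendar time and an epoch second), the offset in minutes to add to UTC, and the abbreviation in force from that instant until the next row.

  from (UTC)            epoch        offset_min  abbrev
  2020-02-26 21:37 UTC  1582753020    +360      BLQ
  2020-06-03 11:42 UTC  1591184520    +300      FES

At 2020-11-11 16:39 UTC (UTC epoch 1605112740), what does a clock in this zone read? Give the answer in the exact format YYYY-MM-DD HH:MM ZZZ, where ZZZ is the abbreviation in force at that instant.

Query: 2020-11-11 16:39 UTC
Rule 2/2 (FES, +05:00): 2020-06-03 11:42 UTC ≤ query < +∞
16·60 + 39 + 300 = 1299 min
1299 = 0·1440 + 1299; 1299 = 21·60 + 39 → 21:39, same day
→ 2020-11-11 21:39 FES

2020-11-11 21:39 FES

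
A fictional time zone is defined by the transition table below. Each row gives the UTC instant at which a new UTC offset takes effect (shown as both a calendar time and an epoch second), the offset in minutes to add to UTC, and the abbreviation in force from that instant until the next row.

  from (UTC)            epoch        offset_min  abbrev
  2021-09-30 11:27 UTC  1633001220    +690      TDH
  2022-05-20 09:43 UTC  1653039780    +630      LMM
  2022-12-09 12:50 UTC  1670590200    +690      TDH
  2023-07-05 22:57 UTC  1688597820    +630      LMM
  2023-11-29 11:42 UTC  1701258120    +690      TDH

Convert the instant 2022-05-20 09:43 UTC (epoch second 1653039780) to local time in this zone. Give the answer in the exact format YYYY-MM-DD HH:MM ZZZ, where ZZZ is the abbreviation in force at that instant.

2022-05-20 20:13 LMM

Query: 2022-05-20 09:43 UTC
Rule 2/5 (LMM, +10:30): 2022-05-20 09:43 UTC ≤ query < 2022-12-09 12:50 UTC
9·60 + 43 + 630 = 1213 min
1213 = 0·1440 + 1213; 1213 = 20·60 + 13 → 20:13, same day
→ 2022-05-20 20:13 LMM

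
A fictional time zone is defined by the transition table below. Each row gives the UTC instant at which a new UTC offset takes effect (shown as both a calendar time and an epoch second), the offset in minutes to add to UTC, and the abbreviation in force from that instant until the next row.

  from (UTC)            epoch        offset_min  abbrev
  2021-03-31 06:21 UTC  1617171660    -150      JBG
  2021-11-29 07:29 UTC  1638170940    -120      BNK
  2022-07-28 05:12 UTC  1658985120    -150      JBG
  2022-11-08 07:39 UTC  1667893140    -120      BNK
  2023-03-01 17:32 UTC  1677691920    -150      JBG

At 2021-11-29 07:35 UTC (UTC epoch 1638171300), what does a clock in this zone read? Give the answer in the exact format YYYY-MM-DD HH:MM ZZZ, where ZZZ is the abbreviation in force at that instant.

Query: 2021-11-29 07:35 UTC
Rule 2/5 (BNK, -02:00): 2021-11-29 07:29 UTC ≤ query < 2022-07-28 05:12 UTC
7·60 + 35 - 120 = 335 min
335 = 0·1440 + 335; 335 = 5·60 + 35 → 05:35, same day
→ 2021-11-29 05:35 BNK

2021-11-29 05:35 BNK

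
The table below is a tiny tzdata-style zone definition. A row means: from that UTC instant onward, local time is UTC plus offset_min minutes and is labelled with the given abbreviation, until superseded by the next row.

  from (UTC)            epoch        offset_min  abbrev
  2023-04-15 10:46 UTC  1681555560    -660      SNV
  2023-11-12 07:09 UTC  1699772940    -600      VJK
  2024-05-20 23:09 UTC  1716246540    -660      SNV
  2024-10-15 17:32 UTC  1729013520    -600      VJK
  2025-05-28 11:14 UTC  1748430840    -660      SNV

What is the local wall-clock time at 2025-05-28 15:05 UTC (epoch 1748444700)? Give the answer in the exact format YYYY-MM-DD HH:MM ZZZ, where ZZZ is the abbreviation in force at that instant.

2025-05-28 04:05 SNV

Query: 2025-05-28 15:05 UTC
Rule 5/5 (SNV, -11:00): 2025-05-28 11:14 UTC ≤ query < +∞
15·60 + 5 - 660 = 245 min
245 = 0·1440 + 245; 245 = 4·60 + 5 → 04:05, same day
→ 2025-05-28 04:05 SNV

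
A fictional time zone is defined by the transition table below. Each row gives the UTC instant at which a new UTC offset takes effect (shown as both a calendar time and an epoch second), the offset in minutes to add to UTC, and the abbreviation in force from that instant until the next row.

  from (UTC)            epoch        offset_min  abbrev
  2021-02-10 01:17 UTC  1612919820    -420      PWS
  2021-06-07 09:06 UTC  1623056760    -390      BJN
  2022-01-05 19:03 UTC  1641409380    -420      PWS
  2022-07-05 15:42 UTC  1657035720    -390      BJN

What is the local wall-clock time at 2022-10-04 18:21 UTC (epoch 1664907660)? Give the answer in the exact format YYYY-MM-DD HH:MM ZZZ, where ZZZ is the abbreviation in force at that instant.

2022-10-04 11:51 BJN

Query: 2022-10-04 18:21 UTC
Rule 4/4 (BJN, -06:30): 2022-07-05 15:42 UTC ≤ query < +∞
18·60 + 21 - 390 = 711 min
711 = 0·1440 + 711; 711 = 11·60 + 51 → 11:51, same day
→ 2022-10-04 11:51 BJN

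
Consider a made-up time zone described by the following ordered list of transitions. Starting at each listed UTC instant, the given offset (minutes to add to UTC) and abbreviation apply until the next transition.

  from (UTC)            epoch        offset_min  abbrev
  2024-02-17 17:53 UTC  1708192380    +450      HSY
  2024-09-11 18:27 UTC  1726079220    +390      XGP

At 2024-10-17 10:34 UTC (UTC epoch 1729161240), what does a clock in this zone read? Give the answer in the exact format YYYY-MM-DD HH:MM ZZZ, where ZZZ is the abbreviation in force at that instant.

2024-10-17 17:04 XGP

Query: 2024-10-17 10:34 UTC
Rule 2/2 (XGP, +06:30): 2024-09-11 18:27 UTC ≤ query < +∞
10·60 + 34 + 390 = 1024 min
1024 = 0·1440 + 1024; 1024 = 17·60 + 4 → 17:04, same day
→ 2024-10-17 17:04 XGP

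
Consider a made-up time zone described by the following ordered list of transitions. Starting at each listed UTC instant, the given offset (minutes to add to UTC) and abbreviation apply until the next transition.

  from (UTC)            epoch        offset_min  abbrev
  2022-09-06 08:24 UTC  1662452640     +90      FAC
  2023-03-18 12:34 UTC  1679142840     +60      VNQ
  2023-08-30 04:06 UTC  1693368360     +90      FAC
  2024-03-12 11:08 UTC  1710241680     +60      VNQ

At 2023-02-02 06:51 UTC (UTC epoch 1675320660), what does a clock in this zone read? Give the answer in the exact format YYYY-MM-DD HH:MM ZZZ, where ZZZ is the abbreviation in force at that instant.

Query: 2023-02-02 06:51 UTC
Rule 1/4 (FAC, +01:30): 2022-09-06 08:24 UTC ≤ query < 2023-03-18 12:34 UTC
6·60 + 51 + 90 = 501 min
501 = 0·1440 + 501; 501 = 8·60 + 21 → 08:21, same day
→ 2023-02-02 08:21 FAC

2023-02-02 08:21 FAC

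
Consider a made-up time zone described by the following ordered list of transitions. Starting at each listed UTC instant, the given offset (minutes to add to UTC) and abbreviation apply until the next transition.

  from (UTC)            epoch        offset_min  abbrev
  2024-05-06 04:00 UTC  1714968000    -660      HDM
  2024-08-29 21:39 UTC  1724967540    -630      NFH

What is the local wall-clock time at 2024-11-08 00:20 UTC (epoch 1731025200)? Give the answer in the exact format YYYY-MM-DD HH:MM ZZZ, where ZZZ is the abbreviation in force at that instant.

2024-11-07 13:50 NFH

Query: 2024-11-08 00:20 UTC
Rule 2/2 (NFH, -10:30): 2024-08-29 21:39 UTC ≤ query < +∞
0·60 + 20 - 630 = -610 min
-610 = -1·1440 + 830; 830 = 13·60 + 50 → 13:50, 2024-11-08 - 1 day = 2024-11-07
→ 2024-11-07 13:50 NFH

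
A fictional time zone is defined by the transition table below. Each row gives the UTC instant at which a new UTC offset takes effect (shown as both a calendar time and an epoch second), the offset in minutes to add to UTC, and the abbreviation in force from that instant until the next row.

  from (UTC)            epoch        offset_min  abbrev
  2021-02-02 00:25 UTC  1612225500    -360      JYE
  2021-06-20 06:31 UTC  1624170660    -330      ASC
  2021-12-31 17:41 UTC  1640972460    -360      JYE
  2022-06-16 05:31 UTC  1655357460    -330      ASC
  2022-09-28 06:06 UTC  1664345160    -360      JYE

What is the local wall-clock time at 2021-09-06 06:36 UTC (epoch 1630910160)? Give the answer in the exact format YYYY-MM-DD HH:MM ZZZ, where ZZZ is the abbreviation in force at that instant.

Query: 2021-09-06 06:36 UTC
Rule 2/5 (ASC, -05:30): 2021-06-20 06:31 UTC ≤ query < 2021-12-31 17:41 UTC
6·60 + 36 - 330 = 66 min
66 = 0·1440 + 66; 66 = 1·60 + 6 → 01:06, same day
→ 2021-09-06 01:06 ASC

2021-09-06 01:06 ASC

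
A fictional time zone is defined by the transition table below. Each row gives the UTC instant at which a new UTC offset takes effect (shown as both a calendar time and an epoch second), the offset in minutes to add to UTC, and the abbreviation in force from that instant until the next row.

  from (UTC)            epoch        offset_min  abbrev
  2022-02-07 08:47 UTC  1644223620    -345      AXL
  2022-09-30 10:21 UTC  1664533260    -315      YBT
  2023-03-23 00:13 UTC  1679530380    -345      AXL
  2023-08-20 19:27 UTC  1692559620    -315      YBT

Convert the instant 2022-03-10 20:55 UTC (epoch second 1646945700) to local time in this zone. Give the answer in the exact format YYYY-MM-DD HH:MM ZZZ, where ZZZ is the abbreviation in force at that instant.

Query: 2022-03-10 20:55 UTC
Rule 1/4 (AXL, -05:45): 2022-02-07 08:47 UTC ≤ query < 2022-09-30 10:21 UTC
20·60 + 55 - 345 = 910 min
910 = 0·1440 + 910; 910 = 15·60 + 10 → 15:10, same day
→ 2022-03-10 15:10 AXL

2022-03-10 15:10 AXL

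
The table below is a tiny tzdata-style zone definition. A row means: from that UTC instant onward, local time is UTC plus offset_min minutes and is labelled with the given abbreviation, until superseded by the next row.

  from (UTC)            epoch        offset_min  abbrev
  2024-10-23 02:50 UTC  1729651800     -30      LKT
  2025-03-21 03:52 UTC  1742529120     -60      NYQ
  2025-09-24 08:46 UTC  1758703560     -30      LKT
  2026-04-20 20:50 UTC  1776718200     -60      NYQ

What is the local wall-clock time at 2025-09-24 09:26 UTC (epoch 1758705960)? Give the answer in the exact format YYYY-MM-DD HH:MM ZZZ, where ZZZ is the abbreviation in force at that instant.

2025-09-24 08:56 LKT

Query: 2025-09-24 09:26 UTC
Rule 3/4 (LKT, -00:30): 2025-09-24 08:46 UTC ≤ query < 2026-04-20 20:50 UTC
9·60 + 26 - 30 = 536 min
536 = 0·1440 + 536; 536 = 8·60 + 56 → 08:56, same day
→ 2025-09-24 08:56 LKT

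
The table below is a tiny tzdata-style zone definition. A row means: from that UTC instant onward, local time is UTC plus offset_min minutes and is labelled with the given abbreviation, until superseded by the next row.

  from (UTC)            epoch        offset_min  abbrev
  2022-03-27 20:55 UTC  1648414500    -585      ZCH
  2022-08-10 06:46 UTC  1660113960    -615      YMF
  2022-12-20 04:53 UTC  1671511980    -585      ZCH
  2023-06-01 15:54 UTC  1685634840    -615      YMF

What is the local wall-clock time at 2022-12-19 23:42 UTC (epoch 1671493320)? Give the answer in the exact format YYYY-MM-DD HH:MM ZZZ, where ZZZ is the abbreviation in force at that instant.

2022-12-19 13:27 YMF

Query: 2022-12-19 23:42 UTC
Rule 2/4 (YMF, -10:15): 2022-08-10 06:46 UTC ≤ query < 2022-12-20 04:53 UTC
23·60 + 42 - 615 = 807 min
807 = 0·1440 + 807; 807 = 13·60 + 27 → 13:27, same day
→ 2022-12-19 13:27 YMF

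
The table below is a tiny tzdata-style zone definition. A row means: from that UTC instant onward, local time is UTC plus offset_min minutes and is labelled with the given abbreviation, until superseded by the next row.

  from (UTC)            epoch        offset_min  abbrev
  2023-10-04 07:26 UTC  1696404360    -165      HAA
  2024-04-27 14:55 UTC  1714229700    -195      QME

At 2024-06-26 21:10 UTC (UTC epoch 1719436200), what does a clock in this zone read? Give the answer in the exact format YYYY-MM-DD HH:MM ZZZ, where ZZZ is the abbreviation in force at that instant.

Query: 2024-06-26 21:10 UTC
Rule 2/2 (QME, -03:15): 2024-04-27 14:55 UTC ≤ query < +∞
21·60 + 10 - 195 = 1075 min
1075 = 0·1440 + 1075; 1075 = 17·60 + 55 → 17:55, same day
→ 2024-06-26 17:55 QME

2024-06-26 17:55 QME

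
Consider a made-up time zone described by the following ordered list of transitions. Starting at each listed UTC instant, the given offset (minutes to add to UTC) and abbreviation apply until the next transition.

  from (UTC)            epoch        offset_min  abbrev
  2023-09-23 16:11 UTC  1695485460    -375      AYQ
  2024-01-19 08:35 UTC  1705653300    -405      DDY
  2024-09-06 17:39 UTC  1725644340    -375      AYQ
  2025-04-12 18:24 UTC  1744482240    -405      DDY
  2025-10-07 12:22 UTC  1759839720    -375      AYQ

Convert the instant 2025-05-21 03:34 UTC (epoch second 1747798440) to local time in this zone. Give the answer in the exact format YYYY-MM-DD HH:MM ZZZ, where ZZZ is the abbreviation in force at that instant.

Query: 2025-05-21 03:34 UTC
Rule 4/5 (DDY, -06:45): 2025-04-12 18:24 UTC ≤ query < 2025-10-07 12:22 UTC
3·60 + 34 - 405 = -191 min
-191 = -1·1440 + 1249; 1249 = 20·60 + 49 → 20:49, 2025-05-21 - 1 day = 2025-05-20
→ 2025-05-20 20:49 DDY

2025-05-20 20:49 DDY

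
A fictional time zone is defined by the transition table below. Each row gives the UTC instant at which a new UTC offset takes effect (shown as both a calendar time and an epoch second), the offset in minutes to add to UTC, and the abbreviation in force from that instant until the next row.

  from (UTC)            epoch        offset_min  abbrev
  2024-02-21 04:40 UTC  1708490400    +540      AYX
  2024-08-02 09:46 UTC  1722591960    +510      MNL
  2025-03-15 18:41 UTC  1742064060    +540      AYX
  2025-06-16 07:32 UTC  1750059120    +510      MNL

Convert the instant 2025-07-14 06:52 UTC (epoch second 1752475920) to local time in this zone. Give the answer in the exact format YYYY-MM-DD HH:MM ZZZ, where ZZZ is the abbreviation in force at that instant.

2025-07-14 15:22 MNL

Query: 2025-07-14 06:52 UTC
Rule 4/4 (MNL, +08:30): 2025-06-16 07:32 UTC ≤ query < +∞
6·60 + 52 + 510 = 922 min
922 = 0·1440 + 922; 922 = 15·60 + 22 → 15:22, same day
→ 2025-07-14 15:22 MNL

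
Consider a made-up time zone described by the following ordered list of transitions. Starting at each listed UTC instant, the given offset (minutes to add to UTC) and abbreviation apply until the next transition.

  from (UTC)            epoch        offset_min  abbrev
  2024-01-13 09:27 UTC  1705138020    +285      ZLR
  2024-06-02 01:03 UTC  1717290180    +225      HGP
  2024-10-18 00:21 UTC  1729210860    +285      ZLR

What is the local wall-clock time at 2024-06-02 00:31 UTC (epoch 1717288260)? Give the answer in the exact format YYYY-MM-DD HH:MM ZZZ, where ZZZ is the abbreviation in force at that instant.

2024-06-02 05:16 ZLR

Query: 2024-06-02 00:31 UTC
Rule 1/3 (ZLR, +04:45): 2024-01-13 09:27 UTC ≤ query < 2024-06-02 01:03 UTC
0·60 + 31 + 285 = 316 min
316 = 0·1440 + 316; 316 = 5·60 + 16 → 05:16, same day
→ 2024-06-02 05:16 ZLR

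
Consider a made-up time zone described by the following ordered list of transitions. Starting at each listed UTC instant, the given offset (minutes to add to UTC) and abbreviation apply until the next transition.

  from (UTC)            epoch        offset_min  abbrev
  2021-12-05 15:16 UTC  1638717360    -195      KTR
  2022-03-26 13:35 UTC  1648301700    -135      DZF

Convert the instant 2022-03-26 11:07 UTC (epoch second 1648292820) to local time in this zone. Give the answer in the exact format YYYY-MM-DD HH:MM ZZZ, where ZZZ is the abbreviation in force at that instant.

2022-03-26 07:52 KTR

Query: 2022-03-26 11:07 UTC
Rule 1/2 (KTR, -03:15): 2021-12-05 15:16 UTC ≤ query < 2022-03-26 13:35 UTC
11·60 + 7 - 195 = 472 min
472 = 0·1440 + 472; 472 = 7·60 + 52 → 07:52, same day
→ 2022-03-26 07:52 KTR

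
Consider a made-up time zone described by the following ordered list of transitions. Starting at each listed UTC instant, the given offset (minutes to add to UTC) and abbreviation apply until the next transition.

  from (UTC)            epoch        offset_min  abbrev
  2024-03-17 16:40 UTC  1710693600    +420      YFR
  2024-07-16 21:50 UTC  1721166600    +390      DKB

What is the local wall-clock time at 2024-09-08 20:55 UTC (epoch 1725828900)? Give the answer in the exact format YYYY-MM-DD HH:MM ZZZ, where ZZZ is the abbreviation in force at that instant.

2024-09-09 03:25 DKB

Query: 2024-09-08 20:55 UTC
Rule 2/2 (DKB, +06:30): 2024-07-16 21:50 UTC ≤ query < +∞
20·60 + 55 + 390 = 1645 min
1645 = 1·1440 + 205; 205 = 3·60 + 25 → 03:25, 2024-09-08 + 1 day = 2024-09-09
→ 2024-09-09 03:25 DKB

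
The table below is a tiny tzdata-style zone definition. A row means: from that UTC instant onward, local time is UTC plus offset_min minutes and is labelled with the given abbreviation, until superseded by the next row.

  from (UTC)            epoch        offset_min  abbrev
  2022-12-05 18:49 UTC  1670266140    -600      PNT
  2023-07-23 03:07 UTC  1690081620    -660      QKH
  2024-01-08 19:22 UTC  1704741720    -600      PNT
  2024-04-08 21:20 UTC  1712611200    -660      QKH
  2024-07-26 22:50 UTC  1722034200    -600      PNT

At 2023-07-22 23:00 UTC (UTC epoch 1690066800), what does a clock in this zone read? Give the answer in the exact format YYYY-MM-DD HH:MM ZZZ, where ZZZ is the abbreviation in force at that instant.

2023-07-22 13:00 PNT

Query: 2023-07-22 23:00 UTC
Rule 1/5 (PNT, -10:00): 2022-12-05 18:49 UTC ≤ query < 2023-07-23 03:07 UTC
23·60 + 0 - 600 = 780 min
780 = 0·1440 + 780; 780 = 13·60 + 0 → 13:00, same day
→ 2023-07-22 13:00 PNT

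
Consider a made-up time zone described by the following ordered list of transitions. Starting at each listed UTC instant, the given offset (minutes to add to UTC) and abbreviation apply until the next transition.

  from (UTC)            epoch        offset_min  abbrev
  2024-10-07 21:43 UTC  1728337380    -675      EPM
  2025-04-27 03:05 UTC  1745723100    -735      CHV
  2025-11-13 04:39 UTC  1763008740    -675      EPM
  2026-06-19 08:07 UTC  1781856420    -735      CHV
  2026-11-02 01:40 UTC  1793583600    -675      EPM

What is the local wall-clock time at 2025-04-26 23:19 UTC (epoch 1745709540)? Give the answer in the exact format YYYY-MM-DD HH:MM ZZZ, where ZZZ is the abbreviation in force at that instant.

2025-04-26 12:04 EPM

Query: 2025-04-26 23:19 UTC
Rule 1/5 (EPM, -11:15): 2024-10-07 21:43 UTC ≤ query < 2025-04-27 03:05 UTC
23·60 + 19 - 675 = 724 min
724 = 0·1440 + 724; 724 = 12·60 + 4 → 12:04, same day
→ 2025-04-26 12:04 EPM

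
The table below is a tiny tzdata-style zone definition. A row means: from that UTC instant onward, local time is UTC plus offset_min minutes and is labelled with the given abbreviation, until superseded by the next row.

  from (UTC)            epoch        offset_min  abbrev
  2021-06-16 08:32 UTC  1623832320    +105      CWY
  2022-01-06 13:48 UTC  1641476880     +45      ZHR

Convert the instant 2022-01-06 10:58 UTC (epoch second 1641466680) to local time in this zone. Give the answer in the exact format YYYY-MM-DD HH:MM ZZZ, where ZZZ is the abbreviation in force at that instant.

Query: 2022-01-06 10:58 UTC
Rule 1/2 (CWY, +01:45): 2021-06-16 08:32 UTC ≤ query < 2022-01-06 13:48 UTC
10·60 + 58 + 105 = 763 min
763 = 0·1440 + 763; 763 = 12·60 + 43 → 12:43, same day
→ 2022-01-06 12:43 CWY

2022-01-06 12:43 CWY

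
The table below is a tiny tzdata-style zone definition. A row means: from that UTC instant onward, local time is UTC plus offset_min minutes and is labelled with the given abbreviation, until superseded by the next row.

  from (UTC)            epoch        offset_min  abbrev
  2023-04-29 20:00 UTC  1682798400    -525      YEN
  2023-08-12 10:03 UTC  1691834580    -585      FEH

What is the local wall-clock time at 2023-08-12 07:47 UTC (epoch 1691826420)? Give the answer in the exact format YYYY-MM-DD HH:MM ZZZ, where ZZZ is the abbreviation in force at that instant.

2023-08-11 23:02 YEN

Query: 2023-08-12 07:47 UTC
Rule 1/2 (YEN, -08:45): 2023-04-29 20:00 UTC ≤ query < 2023-08-12 10:03 UTC
7·60 + 47 - 525 = -58 min
-58 = -1·1440 + 1382; 1382 = 23·60 + 2 → 23:02, 2023-08-12 - 1 day = 2023-08-11
→ 2023-08-11 23:02 YEN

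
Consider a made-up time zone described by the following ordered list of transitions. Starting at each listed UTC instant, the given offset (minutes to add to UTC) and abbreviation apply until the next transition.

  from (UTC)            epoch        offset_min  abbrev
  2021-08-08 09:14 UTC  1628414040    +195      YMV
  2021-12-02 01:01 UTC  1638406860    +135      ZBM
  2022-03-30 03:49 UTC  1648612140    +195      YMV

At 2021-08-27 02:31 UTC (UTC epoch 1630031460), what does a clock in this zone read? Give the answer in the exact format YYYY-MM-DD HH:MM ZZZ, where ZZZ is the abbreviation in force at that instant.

2021-08-27 05:46 YMV

Query: 2021-08-27 02:31 UTC
Rule 1/3 (YMV, +03:15): 2021-08-08 09:14 UTC ≤ query < 2021-12-02 01:01 UTC
2·60 + 31 + 195 = 346 min
346 = 0·1440 + 346; 346 = 5·60 + 46 → 05:46, same day
→ 2021-08-27 05:46 YMV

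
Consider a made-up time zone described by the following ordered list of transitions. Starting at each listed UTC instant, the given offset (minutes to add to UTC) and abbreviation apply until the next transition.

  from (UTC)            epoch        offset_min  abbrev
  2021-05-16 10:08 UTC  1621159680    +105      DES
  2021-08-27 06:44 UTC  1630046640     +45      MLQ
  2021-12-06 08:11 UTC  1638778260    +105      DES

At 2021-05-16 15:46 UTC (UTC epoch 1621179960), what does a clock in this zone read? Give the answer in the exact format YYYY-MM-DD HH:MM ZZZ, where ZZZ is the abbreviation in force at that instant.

2021-05-16 17:31 DES

Query: 2021-05-16 15:46 UTC
Rule 1/3 (DES, +01:45): 2021-05-16 10:08 UTC ≤ query < 2021-08-27 06:44 UTC
15·60 + 46 + 105 = 1051 min
1051 = 0·1440 + 1051; 1051 = 17·60 + 31 → 17:31, same day
→ 2021-05-16 17:31 DES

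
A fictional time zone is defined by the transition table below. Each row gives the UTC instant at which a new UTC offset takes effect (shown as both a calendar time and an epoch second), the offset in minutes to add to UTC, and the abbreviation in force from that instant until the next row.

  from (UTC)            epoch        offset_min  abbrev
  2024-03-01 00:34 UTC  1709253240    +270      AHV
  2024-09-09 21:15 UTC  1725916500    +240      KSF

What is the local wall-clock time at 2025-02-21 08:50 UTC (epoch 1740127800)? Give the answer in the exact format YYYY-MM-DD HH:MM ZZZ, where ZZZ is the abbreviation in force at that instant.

Query: 2025-02-21 08:50 UTC
Rule 2/2 (KSF, +04:00): 2024-09-09 21:15 UTC ≤ query < +∞
8·60 + 50 + 240 = 770 min
770 = 0·1440 + 770; 770 = 12·60 + 50 → 12:50, same day
→ 2025-02-21 12:50 KSF

2025-02-21 12:50 KSF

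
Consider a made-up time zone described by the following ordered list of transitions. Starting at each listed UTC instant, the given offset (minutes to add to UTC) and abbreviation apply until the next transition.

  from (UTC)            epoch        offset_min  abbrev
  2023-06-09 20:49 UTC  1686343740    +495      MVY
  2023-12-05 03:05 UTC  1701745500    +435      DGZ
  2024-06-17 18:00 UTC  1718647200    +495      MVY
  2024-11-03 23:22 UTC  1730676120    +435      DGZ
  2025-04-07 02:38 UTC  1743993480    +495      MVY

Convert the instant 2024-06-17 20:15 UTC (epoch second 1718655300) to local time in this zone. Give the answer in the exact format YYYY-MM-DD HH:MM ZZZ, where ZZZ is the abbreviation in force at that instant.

2024-06-18 04:30 MVY

Query: 2024-06-17 20:15 UTC
Rule 3/5 (MVY, +08:15): 2024-06-17 18:00 UTC ≤ query < 2024-11-03 23:22 UTC
20·60 + 15 + 495 = 1710 min
1710 = 1·1440 + 270; 270 = 4·60 + 30 → 04:30, 2024-06-17 + 1 day = 2024-06-18
→ 2024-06-18 04:30 MVY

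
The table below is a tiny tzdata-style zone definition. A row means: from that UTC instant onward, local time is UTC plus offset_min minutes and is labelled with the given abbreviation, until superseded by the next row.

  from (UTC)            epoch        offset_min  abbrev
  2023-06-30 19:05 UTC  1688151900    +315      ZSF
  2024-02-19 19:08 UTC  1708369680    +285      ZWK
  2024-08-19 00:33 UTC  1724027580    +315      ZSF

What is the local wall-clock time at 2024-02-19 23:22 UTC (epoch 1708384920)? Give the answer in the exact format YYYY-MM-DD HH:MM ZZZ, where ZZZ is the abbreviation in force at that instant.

2024-02-20 04:07 ZWK

Query: 2024-02-19 23:22 UTC
Rule 2/3 (ZWK, +04:45): 2024-02-19 19:08 UTC ≤ query < 2024-08-19 00:33 UTC
23·60 + 22 + 285 = 1687 min
1687 = 1·1440 + 247; 247 = 4·60 + 7 → 04:07, 2024-02-19 + 1 day = 2024-02-20
→ 2024-02-20 04:07 ZWK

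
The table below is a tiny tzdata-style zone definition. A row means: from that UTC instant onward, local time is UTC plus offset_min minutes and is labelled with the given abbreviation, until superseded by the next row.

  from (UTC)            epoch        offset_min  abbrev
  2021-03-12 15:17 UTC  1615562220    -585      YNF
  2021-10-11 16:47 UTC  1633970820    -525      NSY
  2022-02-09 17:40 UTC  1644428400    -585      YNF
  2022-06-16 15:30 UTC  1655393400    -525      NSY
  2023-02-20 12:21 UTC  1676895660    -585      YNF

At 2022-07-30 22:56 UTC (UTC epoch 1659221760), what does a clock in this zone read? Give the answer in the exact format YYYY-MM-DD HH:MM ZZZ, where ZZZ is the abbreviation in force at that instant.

Query: 2022-07-30 22:56 UTC
Rule 4/5 (NSY, -08:45): 2022-06-16 15:30 UTC ≤ query < 2023-02-20 12:21 UTC
22·60 + 56 - 525 = 851 min
851 = 0·1440 + 851; 851 = 14·60 + 11 → 14:11, same day
→ 2022-07-30 14:11 NSY

2022-07-30 14:11 NSY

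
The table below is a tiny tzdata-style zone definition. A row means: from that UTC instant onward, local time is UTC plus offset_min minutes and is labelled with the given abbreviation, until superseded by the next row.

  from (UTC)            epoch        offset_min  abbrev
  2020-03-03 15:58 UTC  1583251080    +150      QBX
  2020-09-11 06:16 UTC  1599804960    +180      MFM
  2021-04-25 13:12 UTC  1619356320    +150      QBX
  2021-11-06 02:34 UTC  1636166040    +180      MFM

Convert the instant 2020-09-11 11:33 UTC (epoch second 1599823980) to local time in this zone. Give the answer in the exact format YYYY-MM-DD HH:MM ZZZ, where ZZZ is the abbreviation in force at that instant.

Query: 2020-09-11 11:33 UTC
Rule 2/4 (MFM, +03:00): 2020-09-11 06:16 UTC ≤ query < 2021-04-25 13:12 UTC
11·60 + 33 + 180 = 873 min
873 = 0·1440 + 873; 873 = 14·60 + 33 → 14:33, same day
→ 2020-09-11 14:33 MFM

2020-09-11 14:33 MFM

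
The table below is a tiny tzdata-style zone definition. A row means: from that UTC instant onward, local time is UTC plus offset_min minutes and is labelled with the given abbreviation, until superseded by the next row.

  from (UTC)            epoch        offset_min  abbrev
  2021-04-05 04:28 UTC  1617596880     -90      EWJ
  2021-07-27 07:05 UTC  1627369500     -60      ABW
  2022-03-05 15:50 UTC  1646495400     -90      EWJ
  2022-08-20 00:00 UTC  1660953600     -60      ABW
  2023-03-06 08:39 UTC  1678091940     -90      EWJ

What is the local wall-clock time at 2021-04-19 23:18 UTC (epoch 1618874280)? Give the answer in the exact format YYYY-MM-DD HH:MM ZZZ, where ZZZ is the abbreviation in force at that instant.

Query: 2021-04-19 23:18 UTC
Rule 1/5 (EWJ, -01:30): 2021-04-05 04:28 UTC ≤ query < 2021-07-27 07:05 UTC
23·60 + 18 - 90 = 1308 min
1308 = 0·1440 + 1308; 1308 = 21·60 + 48 → 21:48, same day
→ 2021-04-19 21:48 EWJ

2021-04-19 21:48 EWJ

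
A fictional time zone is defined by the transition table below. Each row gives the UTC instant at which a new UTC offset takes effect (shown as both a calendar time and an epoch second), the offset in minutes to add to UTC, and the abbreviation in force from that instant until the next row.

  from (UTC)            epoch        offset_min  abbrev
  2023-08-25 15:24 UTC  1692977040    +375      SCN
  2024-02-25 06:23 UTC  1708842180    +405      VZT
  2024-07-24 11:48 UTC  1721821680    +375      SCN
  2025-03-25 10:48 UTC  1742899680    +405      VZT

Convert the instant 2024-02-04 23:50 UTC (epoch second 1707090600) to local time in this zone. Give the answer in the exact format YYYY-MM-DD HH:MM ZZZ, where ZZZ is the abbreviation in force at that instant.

Query: 2024-02-04 23:50 UTC
Rule 1/4 (SCN, +06:15): 2023-08-25 15:24 UTC ≤ query < 2024-02-25 06:23 UTC
23·60 + 50 + 375 = 1805 min
1805 = 1·1440 + 365; 365 = 6·60 + 5 → 06:05, 2024-02-04 + 1 day = 2024-02-05
→ 2024-02-05 06:05 SCN

2024-02-05 06:05 SCN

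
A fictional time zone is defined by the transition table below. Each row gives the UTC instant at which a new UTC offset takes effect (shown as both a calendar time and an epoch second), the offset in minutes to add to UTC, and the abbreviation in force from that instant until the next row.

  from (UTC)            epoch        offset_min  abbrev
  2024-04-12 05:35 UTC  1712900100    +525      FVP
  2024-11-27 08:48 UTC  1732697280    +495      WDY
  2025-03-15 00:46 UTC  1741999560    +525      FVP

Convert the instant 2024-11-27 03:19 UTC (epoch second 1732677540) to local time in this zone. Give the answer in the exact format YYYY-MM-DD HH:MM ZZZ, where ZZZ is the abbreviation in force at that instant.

2024-11-27 12:04 FVP

Query: 2024-11-27 03:19 UTC
Rule 1/3 (FVP, +08:45): 2024-04-12 05:35 UTC ≤ query < 2024-11-27 08:48 UTC
3·60 + 19 + 525 = 724 min
724 = 0·1440 + 724; 724 = 12·60 + 4 → 12:04, same day
→ 2024-11-27 12:04 FVP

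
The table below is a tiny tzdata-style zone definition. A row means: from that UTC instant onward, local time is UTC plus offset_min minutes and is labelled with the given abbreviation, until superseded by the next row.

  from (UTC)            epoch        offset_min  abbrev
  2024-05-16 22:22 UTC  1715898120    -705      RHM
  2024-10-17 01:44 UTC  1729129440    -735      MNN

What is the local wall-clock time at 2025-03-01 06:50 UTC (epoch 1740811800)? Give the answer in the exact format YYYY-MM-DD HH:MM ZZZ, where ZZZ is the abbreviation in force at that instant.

2025-02-28 18:35 MNN

Query: 2025-03-01 06:50 UTC
Rule 2/2 (MNN, -12:15): 2024-10-17 01:44 UTC ≤ query < +∞
6·60 + 50 - 735 = -325 min
-325 = -1·1440 + 1115; 1115 = 18·60 + 35 → 18:35, 2025-03-01 - 1 day = 2025-02-28
→ 2025-02-28 18:35 MNN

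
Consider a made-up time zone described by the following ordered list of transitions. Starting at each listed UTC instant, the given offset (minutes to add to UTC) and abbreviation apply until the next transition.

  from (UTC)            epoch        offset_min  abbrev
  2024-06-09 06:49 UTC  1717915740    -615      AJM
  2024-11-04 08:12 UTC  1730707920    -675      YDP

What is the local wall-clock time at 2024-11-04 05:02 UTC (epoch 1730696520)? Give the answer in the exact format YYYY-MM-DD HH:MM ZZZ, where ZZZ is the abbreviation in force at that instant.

Query: 2024-11-04 05:02 UTC
Rule 1/2 (AJM, -10:15): 2024-06-09 06:49 UTC ≤ query < 2024-11-04 08:12 UTC
5·60 + 2 - 615 = -313 min
-313 = -1·1440 + 1127; 1127 = 18·60 + 47 → 18:47, 2024-11-04 - 1 day = 2024-11-03
→ 2024-11-03 18:47 AJM

2024-11-03 18:47 AJM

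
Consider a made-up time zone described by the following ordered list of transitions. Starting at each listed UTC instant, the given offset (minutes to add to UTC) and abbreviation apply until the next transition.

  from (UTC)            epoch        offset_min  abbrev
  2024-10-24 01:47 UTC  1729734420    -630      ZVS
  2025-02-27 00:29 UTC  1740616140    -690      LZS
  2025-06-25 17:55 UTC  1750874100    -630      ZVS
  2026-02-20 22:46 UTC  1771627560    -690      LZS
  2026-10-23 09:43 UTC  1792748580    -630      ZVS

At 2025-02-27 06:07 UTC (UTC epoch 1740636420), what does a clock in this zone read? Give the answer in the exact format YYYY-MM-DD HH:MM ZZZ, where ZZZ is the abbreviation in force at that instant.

2025-02-26 18:37 LZS

Query: 2025-02-27 06:07 UTC
Rule 2/5 (LZS, -11:30): 2025-02-27 00:29 UTC ≤ query < 2025-06-25 17:55 UTC
6·60 + 7 - 690 = -323 min
-323 = -1·1440 + 1117; 1117 = 18·60 + 37 → 18:37, 2025-02-27 - 1 day = 2025-02-26
→ 2025-02-26 18:37 LZS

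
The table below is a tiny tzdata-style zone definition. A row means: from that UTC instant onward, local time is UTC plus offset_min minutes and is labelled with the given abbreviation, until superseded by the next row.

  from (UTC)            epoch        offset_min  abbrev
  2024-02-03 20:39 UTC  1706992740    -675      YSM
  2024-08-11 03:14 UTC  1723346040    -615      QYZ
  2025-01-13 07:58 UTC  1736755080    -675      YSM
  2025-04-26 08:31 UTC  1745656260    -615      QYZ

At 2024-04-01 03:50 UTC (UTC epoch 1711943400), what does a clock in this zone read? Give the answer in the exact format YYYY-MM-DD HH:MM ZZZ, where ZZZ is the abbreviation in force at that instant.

2024-03-31 16:35 YSM

Query: 2024-04-01 03:50 UTC
Rule 1/4 (YSM, -11:15): 2024-02-03 20:39 UTC ≤ query < 2024-08-11 03:14 UTC
3·60 + 50 - 675 = -445 min
-445 = -1·1440 + 995; 995 = 16·60 + 35 → 16:35, 2024-04-01 - 1 day = 2024-03-31
→ 2024-03-31 16:35 YSM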